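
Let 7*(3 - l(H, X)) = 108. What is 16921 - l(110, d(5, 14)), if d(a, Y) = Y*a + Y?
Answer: 118534/7 ≈ 16933.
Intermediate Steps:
d(a, Y) = Y + Y*a
l(H, X) = -87/7 (l(H, X) = 3 - ⅐*108 = 3 - 108/7 = -87/7)
16921 - l(110, d(5, 14)) = 16921 - 1*(-87/7) = 16921 + 87/7 = 118534/7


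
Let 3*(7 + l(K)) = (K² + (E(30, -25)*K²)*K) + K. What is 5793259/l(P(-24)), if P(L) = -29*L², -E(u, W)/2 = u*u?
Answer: 5793259/2796486382000697 ≈ 2.0716e-9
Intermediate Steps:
E(u, W) = -2*u² (E(u, W) = -2*u*u = -2*u²)
l(K) = -7 - 600*K³ + K/3 + K²/3 (l(K) = -7 + ((K² + ((-2*30²)*K²)*K) + K)/3 = -7 + ((K² + ((-2*900)*K²)*K) + K)/3 = -7 + ((K² + (-1800*K²)*K) + K)/3 = -7 + ((K² - 1800*K³) + K)/3 = -7 + (K + K² - 1800*K³)/3 = -7 + (-600*K³ + K/3 + K²/3) = -7 - 600*K³ + K/3 + K²/3)
5793259/l(P(-24)) = 5793259/(-7 - 600*(-29*(-24)²)³ + (-29*(-24)²)/3 + (-29*(-24)²)²/3) = 5793259/(-7 - 600*(-29*576)³ + (-29*576)/3 + (-29*576)²/3) = 5793259/(-7 - 600*(-16704)³ + (⅓)*(-16704) + (⅓)*(-16704)²) = 5793259/(-7 - 600*(-4660810481664) - 5568 + (⅓)*279023616) = 5793259/(-7 + 2796486288998400 - 5568 + 93007872) = 5793259/2796486382000697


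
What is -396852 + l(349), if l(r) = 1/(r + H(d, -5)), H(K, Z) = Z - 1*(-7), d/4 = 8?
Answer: -139295051/351 ≈ -3.9685e+5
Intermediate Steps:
d = 32 (d = 4*8 = 32)
H(K, Z) = 7 + Z (H(K, Z) = Z + 7 = 7 + Z)
l(r) = 1/(2 + r) (l(r) = 1/(r + (7 - 5)) = 1/(r + 2) = 1/(2 + r))
-396852 + l(349) = -396852 + 1/(2 + 349) = -396852 + 1/351 = -139295051/351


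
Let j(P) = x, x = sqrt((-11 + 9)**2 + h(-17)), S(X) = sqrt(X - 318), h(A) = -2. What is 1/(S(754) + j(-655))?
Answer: 1/(sqrt(2) + 2*sqrt(109)) ≈ 0.044853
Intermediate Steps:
S(X) = sqrt(-318 + X)
x = sqrt(2) (x = sqrt((-11 + 9)**2 - 2) = sqrt((-2)**2 - 2) = sqrt(4 - 2) = sqrt(2) ≈ 1.4142)
j(P) = sqrt(2)
1/(S(754) + j(-655)) = 1/(sqrt(-318 + 754) + sqrt(2)) = 1/(sqrt(436) + sqrt(2)) = 1/(2*sqrt(109) + sqrt(2)) = 1/(sqrt(2) + 2*sqrt(109))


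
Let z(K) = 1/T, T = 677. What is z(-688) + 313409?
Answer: 212177894/677 ≈ 3.1341e+5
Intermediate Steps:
z(K) = 1/677
z(-688) + 313409 = 1/677 + 313409 = 212177894/677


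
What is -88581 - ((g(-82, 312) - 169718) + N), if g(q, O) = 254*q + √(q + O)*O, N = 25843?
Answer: 76122 - 312*√230 ≈ 71390.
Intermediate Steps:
g(q, O) = 254*q + O*√(O + q) (g(q, O) = 254*q + √(O + q)*O = 254*q + O*√(O + q))
-88581 - ((g(-82, 312) - 169718) + N) = -88581 - (((254*(-82) + 312*√(312 - 82)) - 169718) + 25843) = -88581 - (((-20828 + 312*√230) - 169718) + 25843) = -88581 - ((-190546 + 312*√230) + 25843) = -88581 - (-164703 + 312*√230) = -88581 + (164703 - 312*√230) = 76122 - 312*√230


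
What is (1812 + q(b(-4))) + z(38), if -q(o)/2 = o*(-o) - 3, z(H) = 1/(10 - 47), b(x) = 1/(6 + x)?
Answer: 134567/74 ≈ 1818.5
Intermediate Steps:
z(H) = -1/37 (z(H) = 1/(-37) = -1/37)
q(o) = 6 + 2*o² (q(o) = -2*(o*(-o) - 3) = -2*(-o² - 3) = -2*(-3 - o²) = 6 + 2*o²)
(1812 + q(b(-4))) + z(38) = (1812 + (6 + 2*(1/(6 - 4))²)) - 1/37 = (1812 + (6 + 2*(1/2)²)) - 1/37 = (1812 + (6 + 2*(½)²)) - 1/37 = (1812 + (6 + 2*(¼))) - 1/37 = (1812 + (6 + ½)) - 1/37 = (1812 + 13/2) - 1/37 = 3637/2 - 1/37 = 134567/74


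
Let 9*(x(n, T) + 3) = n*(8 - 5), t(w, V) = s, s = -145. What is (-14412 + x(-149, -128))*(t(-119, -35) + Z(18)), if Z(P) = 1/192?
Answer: 604022783/288 ≈ 2.0973e+6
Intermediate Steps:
t(w, V) = -145
Z(P) = 1/192
x(n, T) = -3 + n/3 (x(n, T) = -3 + (n*(8 - 5))/9 = -3 + (n*3)/9 = -3 + (3*n)/9 = -3 + n/3)
(-14412 + x(-149, -128))*(t(-119, -35) + Z(18)) = (-14412 + (-3 + (1/3)*(-149)))*(-145 + 1/192) = (-14412 + (-3 - 149/3))*(-27839/192) = (-14412 - 158/3)*(-27839/192) = -43394/3*(-27839/192) = 604022783/288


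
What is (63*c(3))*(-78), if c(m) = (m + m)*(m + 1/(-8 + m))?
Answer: -412776/5 ≈ -82555.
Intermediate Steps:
c(m) = 2*m*(m + 1/(-8 + m)) (c(m) = (2*m)*(m + 1/(-8 + m)) = 2*m*(m + 1/(-8 + m)))
(63*c(3))*(-78) = (63*(2*3*(1 + 3² - 8*3)/(-8 + 3)))*(-78) = (63*(2*3*(1 + 9 - 24)/(-5)))*(-78) = (63*(2*3*(-⅕)*(-14)))*(-78) = (63*(84/5))*(-78) = (5292/5)*(-78) = -412776/5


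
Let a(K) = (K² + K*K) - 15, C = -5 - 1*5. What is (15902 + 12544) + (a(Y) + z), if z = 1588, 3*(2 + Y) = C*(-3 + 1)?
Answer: 270563/9 ≈ 30063.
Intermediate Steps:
C = -10 (C = -5 - 5 = -10)
Y = 14/3 (Y = -2 + (-10*(-3 + 1))/3 = -2 + (-10*(-2))/3 = -2 + (⅓)*20 = -2 + 20/3 = 14/3 ≈ 4.6667)
a(K) = -15 + 2*K² (a(K) = (K² + K²) - 15 = 2*K² - 15 = -15 + 2*K²)
(15902 + 12544) + (a(Y) + z) = (15902 + 12544) + ((-15 + 2*(14/3)²) + 1588) = 28446 + ((-15 + 2*(196/9)) + 1588) = 28446 + ((-15 + 392/9) + 1588) = 28446 + (257/9 + 1588) = 28446 + 14549/9 = 270563/9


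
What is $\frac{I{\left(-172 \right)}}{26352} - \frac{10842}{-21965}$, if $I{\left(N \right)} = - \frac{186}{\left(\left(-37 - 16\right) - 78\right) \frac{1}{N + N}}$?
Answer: $\frac{750466453}{1579700835} \approx 0.47507$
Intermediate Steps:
$I{\left(N \right)} = \frac{372 N}{131}$ ($I{\left(N \right)} = - \frac{186}{\left(\left(-37 - 16\right) - 78\right) \frac{1}{2 N}} = - \frac{186}{\left(-53 - 78\right) \frac{1}{2 N}} = - \frac{186}{\left(-131\right) \frac{1}{2 N}} = - \frac{186}{\left(- \frac{131}{2}\right) \frac{1}{N}} = - 186 \left(- \frac{2 N}{131}\right) = \frac{372 N}{131}$)
$\frac{I{\left(-172 \right)}}{26352} - \frac{10842}{-21965} = \frac{\frac{372}{131} \left(-172\right)}{26352} - \frac{10842}{-21965} = \left(- \frac{63984}{131}\right) \frac{1}{26352} - - \frac{10842}{21965} = - \frac{1333}{71919} + \frac{10842}{21965} = \frac{750466453}{1579700835}$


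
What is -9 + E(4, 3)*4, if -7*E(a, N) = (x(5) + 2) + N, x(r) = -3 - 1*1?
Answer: -67/7 ≈ -9.5714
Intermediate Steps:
x(r) = -4 (x(r) = -3 - 1 = -4)
E(a, N) = 2/7 - N/7 (E(a, N) = -((-4 + 2) + N)/7 = -(-2 + N)/7 = 2/7 - N/7)
-9 + E(4, 3)*4 = -9 + (2/7 - ⅐*3)*4 = -9 + (2/7 - 3/7)*4 = -9 - ⅐*4 = -9 - 4/7 = -67/7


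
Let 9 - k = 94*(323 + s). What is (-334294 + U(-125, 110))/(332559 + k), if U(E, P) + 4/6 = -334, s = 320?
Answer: -501943/408189 ≈ -1.2297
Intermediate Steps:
U(E, P) = -1004/3 (U(E, P) = -⅔ - 334 = -1004/3)
k = -60433 (k = 9 - 94*(323 + 320) = 9 - 94*643 = 9 - 1*60442 = 9 - 60442 = -60433)
(-334294 + U(-125, 110))/(332559 + k) = (-334294 - 1004/3)/(332559 - 60433) = -1003886/3/272126 = -1003886/3*1/272126 = -501943/408189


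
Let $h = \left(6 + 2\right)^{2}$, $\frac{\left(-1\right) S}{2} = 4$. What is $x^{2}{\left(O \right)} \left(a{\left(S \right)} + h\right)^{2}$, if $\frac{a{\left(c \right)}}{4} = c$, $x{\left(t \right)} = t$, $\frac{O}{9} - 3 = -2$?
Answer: $82944$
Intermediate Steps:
$O = 9$ ($O = 27 + 9 \left(-2\right) = 27 - 18 = 9$)
$S = -8$ ($S = \left(-2\right) 4 = -8$)
$a{\left(c \right)} = 4 c$
$h = 64$ ($h = 8^{2} = 64$)
$x^{2}{\left(O \right)} \left(a{\left(S \right)} + h\right)^{2} = 9^{2} \left(4 \left(-8\right) + 64\right)^{2} = 81 \left(-32 + 64\right)^{2} = 81 \cdot 32^{2} = 81 \cdot 1024 = 82944$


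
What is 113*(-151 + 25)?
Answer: -14238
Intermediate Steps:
113*(-151 + 25) = 113*(-126) = -14238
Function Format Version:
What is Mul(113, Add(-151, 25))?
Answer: -14238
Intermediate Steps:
Mul(113, Add(-151, 25)) = Mul(113, -126) = -14238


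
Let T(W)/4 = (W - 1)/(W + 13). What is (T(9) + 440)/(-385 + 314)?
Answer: -4856/781 ≈ -6.2177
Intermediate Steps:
T(W) = 4*(-1 + W)/(13 + W) (T(W) = 4*((W - 1)/(W + 13)) = 4*((-1 + W)/(13 + W)) = 4*(-1 + W)/(13 + W))
(T(9) + 440)/(-385 + 314) = (4*(-1 + 9)/(13 + 9) + 440)/(-385 + 314) = (4*8/22 + 440)/(-71) = (4*(1/22)*8 + 440)*(-1/71) = (16/11 + 440)*(-1/71) = (4856/11)*(-1/71) = -4856/781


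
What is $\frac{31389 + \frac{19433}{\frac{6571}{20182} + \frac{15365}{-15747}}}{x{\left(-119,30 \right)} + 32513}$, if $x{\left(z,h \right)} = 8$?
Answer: $\frac{18221346135}{395269594309} \approx 0.046099$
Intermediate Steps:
$\frac{31389 + \frac{19433}{\frac{6571}{20182} + \frac{15365}{-15747}}}{x{\left(-119,30 \right)} + 32513} = \frac{31389 + \frac{19433}{\frac{6571}{20182} + \frac{15365}{-15747}}}{8 + 32513} = \frac{31389 + \frac{19433}{6571 \cdot \frac{1}{20182} + 15365 \left(- \frac{1}{15747}\right)}}{32521} = \left(31389 + \frac{19433}{\frac{6571}{20182} - \frac{15365}{15747}}\right) \frac{1}{32521} = \left(31389 + \frac{19433}{- \frac{206622893}{317805954}}\right) \frac{1}{32521} = \left(31389 + 19433 \left(- \frac{317805954}{206622893}\right)\right) \frac{1}{32521} = \left(31389 - \frac{6175923104082}{206622893}\right) \frac{1}{32521} = \frac{309762884295}{206622893} \cdot \frac{1}{32521} = \frac{18221346135}{395269594309}$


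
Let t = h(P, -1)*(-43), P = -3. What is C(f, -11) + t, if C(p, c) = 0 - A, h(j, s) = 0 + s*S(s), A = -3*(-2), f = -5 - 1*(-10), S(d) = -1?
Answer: -49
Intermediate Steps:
f = 5 (f = -5 + 10 = 5)
A = 6
h(j, s) = -s (h(j, s) = 0 + s*(-1) = 0 - s = -s)
C(p, c) = -6 (C(p, c) = 0 - 1*6 = 0 - 6 = -6)
t = -43 (t = -1*(-1)*(-43) = 1*(-43) = -43)
C(f, -11) + t = -6 - 43 = -49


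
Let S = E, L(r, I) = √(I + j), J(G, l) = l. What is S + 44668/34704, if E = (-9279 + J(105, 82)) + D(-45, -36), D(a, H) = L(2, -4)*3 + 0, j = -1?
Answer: -79782005/8676 + 3*I*√5 ≈ -9195.7 + 6.7082*I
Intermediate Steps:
L(r, I) = √(-1 + I) (L(r, I) = √(I - 1) = √(-1 + I))
D(a, H) = 3*I*√5 (D(a, H) = √(-1 - 4)*3 + 0 = √(-5)*3 + 0 = (I*√5)*3 + 0 = 3*I*√5 + 0 = 3*I*√5)
E = -9197 + 3*I*√5 (E = (-9279 + 82) + 3*I*√5 = -9197 + 3*I*√5 ≈ -9197.0 + 6.7082*I)
S = -9197 + 3*I*√5 ≈ -9197.0 + 6.7082*I
S + 44668/34704 = (-9197 + 3*I*√5) + 44668/34704 = (-9197 + 3*I*√5) + 44668*(1/34704) = (-9197 + 3*I*√5) + 11167/8676 = -79782005/8676 + 3*I*√5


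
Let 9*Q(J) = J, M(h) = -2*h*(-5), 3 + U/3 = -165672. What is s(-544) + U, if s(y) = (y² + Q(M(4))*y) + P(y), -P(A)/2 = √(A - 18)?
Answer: -1831561/9 - 2*I*√562 ≈ -2.0351e+5 - 47.413*I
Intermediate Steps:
U = -497025 (U = -9 + 3*(-165672) = -9 - 497016 = -497025)
P(A) = -2*√(-18 + A) (P(A) = -2*√(A - 18) = -2*√(-18 + A))
M(h) = 10*h
Q(J) = J/9
s(y) = y² - 2*√(-18 + y) + 40*y/9 (s(y) = (y² + ((10*4)/9)*y) - 2*√(-18 + y) = (y² + ((⅑)*40)*y) - 2*√(-18 + y) = (y² + 40*y/9) - 2*√(-18 + y) = y² - 2*√(-18 + y) + 40*y/9)
s(-544) + U = ((-544)² - 2*√(-18 - 544) + (40/9)*(-544)) - 497025 = (295936 - 2*I*√562 - 21760/9) - 497025 = (2641664/9 - 2*I*√562) - 497025 = -1831561/9 - 2*I*√562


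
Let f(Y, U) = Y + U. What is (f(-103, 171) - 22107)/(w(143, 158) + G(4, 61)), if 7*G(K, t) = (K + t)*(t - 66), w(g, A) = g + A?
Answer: -154273/1782 ≈ -86.573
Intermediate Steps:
f(Y, U) = U + Y
w(g, A) = A + g
G(K, t) = (-66 + t)*(K + t)/7 (G(K, t) = ((K + t)*(t - 66))/7 = ((K + t)*(-66 + t))/7 = ((-66 + t)*(K + t))/7 = (-66 + t)*(K + t)/7)
(f(-103, 171) - 22107)/(w(143, 158) + G(4, 61)) = ((171 - 103) - 22107)/((158 + 143) + (-66/7*4 - 66/7*61 + (1/7)*61**2 + (1/7)*4*61)) = (68 - 22107)/(301 + (-264/7 - 4026/7 + (1/7)*3721 + 244/7)) = -22039/(301 + (-264/7 - 4026/7 + 3721/7 + 244/7)) = -22039/(301 - 325/7) = -22039/1782/7 = -22039*7/1782 = -154273/1782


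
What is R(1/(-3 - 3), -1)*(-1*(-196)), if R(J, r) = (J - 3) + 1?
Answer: -1274/3 ≈ -424.67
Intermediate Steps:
R(J, r) = -2 + J (R(J, r) = (-3 + J) + 1 = -2 + J)
R(1/(-3 - 3), -1)*(-1*(-196)) = (-2 + 1/(-3 - 3))*(-1*(-196)) = (-2 + 1/(-6))*196 = (-2 - ⅙)*196 = -13/6*196 = -1274/3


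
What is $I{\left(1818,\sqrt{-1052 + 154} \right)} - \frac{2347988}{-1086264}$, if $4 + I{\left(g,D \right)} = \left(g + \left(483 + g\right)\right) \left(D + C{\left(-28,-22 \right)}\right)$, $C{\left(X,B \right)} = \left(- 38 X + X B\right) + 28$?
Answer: $\frac{1910534745365}{271566} + 4119 i \sqrt{898} \approx 7.0352 \cdot 10^{6} + 1.2343 \cdot 10^{5} i$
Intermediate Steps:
$C{\left(X,B \right)} = 28 - 38 X + B X$ ($C{\left(X,B \right)} = \left(- 38 X + B X\right) + 28 = 28 - 38 X + B X$)
$I{\left(g,D \right)} = -4 + \left(483 + 2 g\right) \left(1708 + D\right)$ ($I{\left(g,D \right)} = -4 + \left(g + \left(483 + g\right)\right) \left(D - -1708\right) = -4 + \left(483 + 2 g\right) \left(D + \left(28 + 1064 + 616\right)\right) = -4 + \left(483 + 2 g\right) \left(D + 1708\right) = -4 + \left(483 + 2 g\right) \left(1708 + D\right)$)
$I{\left(1818,\sqrt{-1052 + 154} \right)} - \frac{2347988}{-1086264} = \left(824960 + 483 \sqrt{-1052 + 154} + 3416 \cdot 1818 + 2 \sqrt{-1052 + 154} \cdot 1818\right) - \frac{2347988}{-1086264} = \left(824960 + 483 \sqrt{-898} + 6210288 + 2 \sqrt{-898} \cdot 1818\right) - - \frac{586997}{271566} = \left(824960 + 483 i \sqrt{898} + 6210288 + 2 i \sqrt{898} \cdot 1818\right) + \frac{586997}{271566} = \left(824960 + 483 i \sqrt{898} + 6210288 + 3636 i \sqrt{898}\right) + \frac{586997}{271566} = \left(7035248 + 4119 i \sqrt{898}\right) + \frac{586997}{271566} = \frac{1910534745365}{271566} + 4119 i \sqrt{898}$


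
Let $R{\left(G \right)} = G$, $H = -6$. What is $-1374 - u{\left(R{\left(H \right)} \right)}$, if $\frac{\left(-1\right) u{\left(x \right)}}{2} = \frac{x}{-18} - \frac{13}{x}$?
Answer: $-1369$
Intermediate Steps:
$u{\left(x \right)} = \frac{26}{x} + \frac{x}{9}$ ($u{\left(x \right)} = - 2 \left(\frac{x}{-18} - \frac{13}{x}\right) = - 2 \left(x \left(- \frac{1}{18}\right) - \frac{13}{x}\right) = - 2 \left(- \frac{x}{18} - \frac{13}{x}\right) = - 2 \left(- \frac{13}{x} - \frac{x}{18}\right) = \frac{26}{x} + \frac{x}{9}$)
$-1374 - u{\left(R{\left(H \right)} \right)} = -1374 - \left(\frac{26}{-6} + \frac{1}{9} \left(-6\right)\right) = -1374 - \left(26 \left(- \frac{1}{6}\right) - \frac{2}{3}\right) = -1374 - \left(- \frac{13}{3} - \frac{2}{3}\right) = -1374 - -5 = -1374 + 5 = -1369$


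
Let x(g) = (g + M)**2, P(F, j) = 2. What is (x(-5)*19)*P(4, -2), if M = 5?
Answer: 0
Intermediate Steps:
x(g) = (5 + g)**2 (x(g) = (g + 5)**2 = (5 + g)**2)
(x(-5)*19)*P(4, -2) = ((5 - 5)**2*19)*2 = (0**2*19)*2 = (0*19)*2 = 0*2 = 0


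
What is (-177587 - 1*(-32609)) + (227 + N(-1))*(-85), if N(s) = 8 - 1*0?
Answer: -164953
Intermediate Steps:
N(s) = 8 (N(s) = 8 + 0 = 8)
(-177587 - 1*(-32609)) + (227 + N(-1))*(-85) = (-177587 - 1*(-32609)) + (227 + 8)*(-85) = (-177587 + 32609) + 235*(-85) = -144978 - 19975 = -164953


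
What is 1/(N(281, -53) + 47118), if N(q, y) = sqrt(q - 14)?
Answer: 15706/740035219 - sqrt(267)/2220105657 ≈ 2.1216e-5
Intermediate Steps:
N(q, y) = sqrt(-14 + q)
1/(N(281, -53) + 47118) = 1/(sqrt(-14 + 281) + 47118) = 1/(sqrt(267) + 47118) = 1/(47118 + sqrt(267))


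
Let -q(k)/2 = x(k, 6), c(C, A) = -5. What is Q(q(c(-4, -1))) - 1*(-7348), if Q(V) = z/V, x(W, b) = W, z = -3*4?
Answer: 36734/5 ≈ 7346.8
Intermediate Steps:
z = -12
q(k) = -2*k
Q(V) = -12/V
Q(q(c(-4, -1))) - 1*(-7348) = -12/((-2*(-5))) - 1*(-7348) = -12/10 + 7348 = -12*⅒ + 7348 = -6/5 + 7348 = 36734/5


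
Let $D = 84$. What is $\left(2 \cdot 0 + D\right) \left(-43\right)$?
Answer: $-3612$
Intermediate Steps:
$\left(2 \cdot 0 + D\right) \left(-43\right) = \left(2 \cdot 0 + 84\right) \left(-43\right) = \left(0 + 84\right) \left(-43\right) = 84 \left(-43\right) = -3612$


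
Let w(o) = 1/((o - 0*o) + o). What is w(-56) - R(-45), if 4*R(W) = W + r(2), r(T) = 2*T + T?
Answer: 1091/112 ≈ 9.7411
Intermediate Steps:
r(T) = 3*T
w(o) = 1/(2*o) (w(o) = 1/((o - 1*0) + o) = 1/((o + 0) + o) = 1/(o + o) = 1/(2*o))
R(W) = 3/2 + W/4 (R(W) = (W + 3*2)/4 = (W + 6)/4 = (6 + W)/4 = 3/2 + W/4)
w(-56) - R(-45) = (½)/(-56) - (3/2 + (¼)*(-45)) = (½)*(-1/56) - (3/2 - 45/4) = -1/112 - 1*(-39/4) = -1/112 + 39/4 = 1091/112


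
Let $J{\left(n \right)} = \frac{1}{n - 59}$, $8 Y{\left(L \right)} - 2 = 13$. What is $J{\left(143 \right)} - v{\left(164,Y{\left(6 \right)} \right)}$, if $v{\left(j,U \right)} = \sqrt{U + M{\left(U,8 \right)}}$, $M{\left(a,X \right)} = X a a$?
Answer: $\frac{1}{84} - \sqrt{30} \approx -5.4653$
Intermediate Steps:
$Y{\left(L \right)} = \frac{15}{8}$ ($Y{\left(L \right)} = \frac{1}{4} + \frac{1}{8} \cdot 13 = \frac{1}{4} + \frac{13}{8} = \frac{15}{8}$)
$M{\left(a,X \right)} = X a^{2}$
$J{\left(n \right)} = \frac{1}{-59 + n}$
$v{\left(j,U \right)} = \sqrt{U + 8 U^{2}}$
$J{\left(143 \right)} - v{\left(164,Y{\left(6 \right)} \right)} = \frac{1}{-59 + 143} - \sqrt{\frac{15 \left(1 + 8 \cdot \frac{15}{8}\right)}{8}} = \frac{1}{84} - \sqrt{\frac{15 \left(1 + 15\right)}{8}} = \frac{1}{84} - \sqrt{\frac{15}{8} \cdot 16} = \frac{1}{84} - \sqrt{30}$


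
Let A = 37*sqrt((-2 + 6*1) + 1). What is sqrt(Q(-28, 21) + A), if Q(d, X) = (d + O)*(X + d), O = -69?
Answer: sqrt(679 + 37*sqrt(5)) ≈ 27.600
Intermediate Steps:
Q(d, X) = (-69 + d)*(X + d) (Q(d, X) = (d - 69)*(X + d) = (-69 + d)*(X + d))
A = 37*sqrt(5) (A = 37*sqrt((-2 + 6) + 1) = 37*sqrt(4 + 1) = 37*sqrt(5) ≈ 82.734)
sqrt(Q(-28, 21) + A) = sqrt(((-28)**2 - 69*21 - 69*(-28) + 21*(-28)) + 37*sqrt(5)) = sqrt((784 - 1449 + 1932 - 588) + 37*sqrt(5)) = sqrt(679 + 37*sqrt(5))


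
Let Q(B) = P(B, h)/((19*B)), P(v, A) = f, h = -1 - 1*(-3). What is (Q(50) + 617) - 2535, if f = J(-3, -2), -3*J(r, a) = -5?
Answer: -1093259/570 ≈ -1918.0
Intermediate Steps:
J(r, a) = 5/3 (J(r, a) = -⅓*(-5) = 5/3)
h = 2 (h = -1 + 3 = 2)
f = 5/3 ≈ 1.6667
P(v, A) = 5/3
Q(B) = 5/(57*B) (Q(B) = 5/(3*((19*B))) = 5*(1/(19*B))/3 = 5/(57*B))
(Q(50) + 617) - 2535 = ((5/57)/50 + 617) - 2535 = ((5/57)*(1/50) + 617) - 2535 = (1/570 + 617) - 2535 = 351691/570 - 2535 = -1093259/570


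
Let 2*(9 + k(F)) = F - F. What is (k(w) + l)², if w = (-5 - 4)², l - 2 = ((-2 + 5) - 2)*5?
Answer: 4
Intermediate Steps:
l = 7 (l = 2 + ((-2 + 5) - 2)*5 = 2 + (3 - 2)*5 = 2 + 1*5 = 2 + 5 = 7)
w = 81 (w = (-9)² = 81)
k(F) = -9 (k(F) = -9 + (F - F)/2 = -9 + (½)*0 = -9 + 0 = -9)
(k(w) + l)² = (-9 + 7)² = (-2)² = 4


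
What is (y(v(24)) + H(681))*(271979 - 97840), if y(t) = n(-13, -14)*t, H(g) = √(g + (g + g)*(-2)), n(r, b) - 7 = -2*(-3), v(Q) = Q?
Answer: 54331368 + 522417*I*√227 ≈ 5.4331e+7 + 7.871e+6*I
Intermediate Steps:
n(r, b) = 13 (n(r, b) = 7 - 2*(-3) = 7 + 6 = 13)
H(g) = √3*√(-g) (H(g) = √(g + (2*g)*(-2)) = √(g - 4*g) = √(-3*g) = √3*√(-g))
y(t) = 13*t
(y(v(24)) + H(681))*(271979 - 97840) = (13*24 + √3*√(-1*681))*(271979 - 97840) = (312 + √3*√(-681))*174139 = (312 + √3*(I*√681))*174139 = (312 + 3*I*√227)*174139 = 54331368 + 522417*I*√227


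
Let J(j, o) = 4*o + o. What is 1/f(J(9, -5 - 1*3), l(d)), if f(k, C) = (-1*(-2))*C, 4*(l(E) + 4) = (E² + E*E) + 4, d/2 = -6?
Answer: 1/138 ≈ 0.0072464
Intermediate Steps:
d = -12 (d = 2*(-6) = -12)
l(E) = -3 + E²/2 (l(E) = -4 + ((E² + E*E) + 4)/4 = -4 + ((E² + E²) + 4)/4 = -4 + (2*E² + 4)/4 = -4 + (4 + 2*E²)/4 = -4 + (1 + E²/2) = -3 + E²/2)
J(j, o) = 5*o
f(k, C) = 2*C
1/f(J(9, -5 - 1*3), l(d)) = 1/(2*(-3 + (½)*(-12)²)) = 1/(2*(-3 + (½)*144)) = 1/(2*(-3 + 72)) = 1/(2*69) = 1/138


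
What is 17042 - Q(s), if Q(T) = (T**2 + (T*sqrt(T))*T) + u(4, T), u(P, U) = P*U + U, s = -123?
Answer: 2528 - 15129*I*sqrt(123) ≈ 2528.0 - 1.6779e+5*I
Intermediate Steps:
u(P, U) = U + P*U
Q(T) = T**2 + T**(5/2) + 5*T (Q(T) = (T**2 + (T*sqrt(T))*T) + T*(1 + 4) = (T**2 + T**(3/2)*T) + T*5 = (T**2 + T**(5/2)) + 5*T = T**2 + T**(5/2) + 5*T)
17042 - Q(s) = 17042 - ((-123)**2 + (-123)**(5/2) + 5*(-123)) = 17042 - (15129 + 15129*I*sqrt(123) - 615) = 17042 - (14514 + 15129*I*sqrt(123)) = 17042 + (-14514 - 15129*I*sqrt(123)) = 2528 - 15129*I*sqrt(123)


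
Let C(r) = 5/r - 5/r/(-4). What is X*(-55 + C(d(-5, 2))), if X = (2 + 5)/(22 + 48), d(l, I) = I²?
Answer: -171/32 ≈ -5.3438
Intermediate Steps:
C(r) = 25/(4*r) (C(r) = 5/r - 5/r*(-¼) = 5/r + 5/(4*r) = 25/(4*r))
X = ⅒ (X = 7/70 = 7*(1/70) = ⅒ ≈ 0.10000)
X*(-55 + C(d(-5, 2))) = (-55 + 25/(4*(2²)))/10 = (-55 + (25/4)/4)/10 = (-55 + (25/4)*(¼))/10 = (-55 + 25/16)/10 = (⅒)*(-855/16) = -171/32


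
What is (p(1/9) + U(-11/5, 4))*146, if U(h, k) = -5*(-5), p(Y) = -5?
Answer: 2920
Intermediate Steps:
U(h, k) = 25 (U(h, k) = -5*(-5) = 25)
(p(1/9) + U(-11/5, 4))*146 = (-5 + 25)*146 = 20*146 = 2920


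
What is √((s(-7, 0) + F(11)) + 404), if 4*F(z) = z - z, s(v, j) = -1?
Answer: √403 ≈ 20.075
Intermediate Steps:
F(z) = 0 (F(z) = (z - z)/4 = (¼)*0 = 0)
√((s(-7, 0) + F(11)) + 404) = √((-1 + 0) + 404) = √(-1 + 404) = √403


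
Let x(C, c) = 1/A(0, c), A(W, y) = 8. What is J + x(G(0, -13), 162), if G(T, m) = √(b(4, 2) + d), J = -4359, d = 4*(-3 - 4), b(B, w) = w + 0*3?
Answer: -34871/8 ≈ -4358.9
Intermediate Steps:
b(B, w) = w (b(B, w) = w + 0 = w)
d = -28 (d = 4*(-7) = -28)
G(T, m) = I*√26 (G(T, m) = √(2 - 28) = √(-26) = I*√26)
x(C, c) = ⅛ (x(C, c) = 1/8 = ⅛)
J + x(G(0, -13), 162) = -4359 + ⅛ = -34871/8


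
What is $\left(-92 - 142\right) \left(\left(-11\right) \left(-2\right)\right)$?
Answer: $-5148$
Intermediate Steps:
$\left(-92 - 142\right) \left(\left(-11\right) \left(-2\right)\right) = \left(-234\right) 22 = -5148$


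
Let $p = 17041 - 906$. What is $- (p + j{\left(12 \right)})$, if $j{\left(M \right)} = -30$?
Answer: $-16105$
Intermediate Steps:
$p = 16135$
$- (p + j{\left(12 \right)}) = - (16135 - 30) = \left(-1\right) 16105 = -16105$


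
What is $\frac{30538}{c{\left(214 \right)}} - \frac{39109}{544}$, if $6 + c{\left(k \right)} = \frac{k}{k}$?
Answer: $- \frac{16808217}{2720} \approx -6179.5$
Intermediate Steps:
$c{\left(k \right)} = -5$ ($c{\left(k \right)} = -6 + \frac{k}{k} = -6 + 1 = -5$)
$\frac{30538}{c{\left(214 \right)}} - \frac{39109}{544} = \frac{30538}{-5} - \frac{39109}{544} = 30538 \left(- \frac{1}{5}\right) - \frac{39109}{544} = - \frac{30538}{5} - \frac{39109}{544} = - \frac{16808217}{2720}$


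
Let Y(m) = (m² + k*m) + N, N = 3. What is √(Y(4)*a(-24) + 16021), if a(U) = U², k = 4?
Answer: √36181 ≈ 190.21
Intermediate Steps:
Y(m) = 3 + m² + 4*m (Y(m) = (m² + 4*m) + 3 = 3 + m² + 4*m)
√(Y(4)*a(-24) + 16021) = √((3 + 4² + 4*4)*(-24)² + 16021) = √((3 + 16 + 16)*576 + 16021) = √(35*576 + 16021) = √(20160 + 16021) = √36181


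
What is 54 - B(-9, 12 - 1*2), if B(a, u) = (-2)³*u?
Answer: 134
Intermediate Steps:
B(a, u) = -8*u
54 - B(-9, 12 - 1*2) = 54 - (-8)*(12 - 1*2) = 54 - (-8)*(12 - 2) = 54 - (-8)*10 = 54 - 1*(-80) = 54 + 80 = 134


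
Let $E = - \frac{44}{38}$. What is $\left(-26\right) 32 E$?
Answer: $\frac{18304}{19} \approx 963.37$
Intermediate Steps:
$E = - \frac{22}{19}$ ($E = \left(-44\right) \frac{1}{38} = - \frac{22}{19} \approx -1.1579$)
$\left(-26\right) 32 E = \left(-26\right) 32 \left(- \frac{22}{19}\right) = \left(-832\right) \left(- \frac{22}{19}\right) = \frac{18304}{19}$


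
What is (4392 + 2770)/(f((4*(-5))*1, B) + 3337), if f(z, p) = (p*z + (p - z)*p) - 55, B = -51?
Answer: 7162/5883 ≈ 1.2174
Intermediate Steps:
f(z, p) = -55 + p*z + p*(p - z) (f(z, p) = (p*z + p*(p - z)) - 55 = -55 + p*z + p*(p - z))
(4392 + 2770)/(f((4*(-5))*1, B) + 3337) = (4392 + 2770)/((-55 + (-51)²) + 3337) = 7162/((-55 + 2601) + 3337) = 7162/(2546 + 3337) = 7162/5883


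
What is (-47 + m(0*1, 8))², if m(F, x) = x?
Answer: 1521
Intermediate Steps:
(-47 + m(0*1, 8))² = (-47 + 8)² = (-39)² = 1521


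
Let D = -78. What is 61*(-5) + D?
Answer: -383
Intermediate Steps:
61*(-5) + D = 61*(-5) - 78 = -305 - 78 = -383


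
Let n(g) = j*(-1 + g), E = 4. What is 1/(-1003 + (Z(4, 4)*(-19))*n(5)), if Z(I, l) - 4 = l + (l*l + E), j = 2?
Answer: -1/5259 ≈ -0.00019015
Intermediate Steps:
n(g) = -2 + 2*g (n(g) = 2*(-1 + g) = -2 + 2*g)
Z(I, l) = 8 + l + l**2 (Z(I, l) = 4 + (l + (l*l + 4)) = 4 + (l + (l**2 + 4)) = 4 + (l + (4 + l**2)) = 4 + (4 + l + l**2) = 8 + l + l**2)
1/(-1003 + (Z(4, 4)*(-19))*n(5)) = 1/(-1003 + ((8 + 4 + 4**2)*(-19))*(-2 + 2*5)) = 1/(-1003 + ((8 + 4 + 16)*(-19))*(-2 + 10)) = 1/(-1003 + (28*(-19))*8) = 1/(-1003 - 532*8) = 1/(-1003 - 4256) = 1/(-5259) = -1/5259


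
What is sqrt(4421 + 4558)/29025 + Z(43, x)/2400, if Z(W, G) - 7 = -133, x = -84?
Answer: -21/400 + sqrt(8979)/29025 ≈ -0.049235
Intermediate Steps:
Z(W, G) = -126 (Z(W, G) = 7 - 133 = -126)
sqrt(4421 + 4558)/29025 + Z(43, x)/2400 = sqrt(4421 + 4558)/29025 - 126/2400 = sqrt(8979)*(1/29025) - 126*1/2400 = sqrt(8979)/29025 - 21/400 = -21/400 + sqrt(8979)/29025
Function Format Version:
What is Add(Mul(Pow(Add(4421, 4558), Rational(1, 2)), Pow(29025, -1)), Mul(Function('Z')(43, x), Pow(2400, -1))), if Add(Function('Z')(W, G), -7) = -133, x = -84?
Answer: Add(Rational(-21, 400), Mul(Rational(1, 29025), Pow(8979, Rational(1, 2)))) ≈ -0.049235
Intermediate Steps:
Function('Z')(W, G) = -126 (Function('Z')(W, G) = Add(7, -133) = -126)
Add(Mul(Pow(Add(4421, 4558), Rational(1, 2)), Pow(29025, -1)), Mul(Function('Z')(43, x), Pow(2400, -1))) = Add(Mul(Pow(Add(4421, 4558), Rational(1, 2)), Pow(29025, -1)), Mul(-126, Pow(2400, -1))) = Add(Mul(Pow(8979, Rational(1, 2)), Rational(1, 29025)), Mul(-126, Rational(1, 2400))) = Add(Mul(Rational(1, 29025), Pow(8979, Rational(1, 2))), Rational(-21, 400)) = Add(Rational(-21, 400), Mul(Rational(1, 29025), Pow(8979, Rational(1, 2))))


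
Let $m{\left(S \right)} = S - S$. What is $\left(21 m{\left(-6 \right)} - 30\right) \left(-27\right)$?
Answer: $810$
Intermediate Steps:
$m{\left(S \right)} = 0$
$\left(21 m{\left(-6 \right)} - 30\right) \left(-27\right) = \left(21 \cdot 0 - 30\right) \left(-27\right) = \left(0 - 30\right) \left(-27\right) = \left(-30\right) \left(-27\right) = 810$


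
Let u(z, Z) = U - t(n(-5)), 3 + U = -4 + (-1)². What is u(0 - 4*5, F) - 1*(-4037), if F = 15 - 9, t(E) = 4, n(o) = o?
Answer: 4027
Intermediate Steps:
U = -6 (U = -3 + (-4 + (-1)²) = -3 + (-4 + 1) = -3 - 3 = -6)
F = 6
u(z, Z) = -10 (u(z, Z) = -6 - 1*4 = -6 - 4 = -10)
u(0 - 4*5, F) - 1*(-4037) = -10 - 1*(-4037) = -10 + 4037 = 4027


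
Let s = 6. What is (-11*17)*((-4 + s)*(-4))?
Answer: 1496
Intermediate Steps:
(-11*17)*((-4 + s)*(-4)) = (-11*17)*((-4 + 6)*(-4)) = -374*(-4) = -187*(-8) = 1496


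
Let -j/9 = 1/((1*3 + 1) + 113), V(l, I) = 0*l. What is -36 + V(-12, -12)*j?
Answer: -36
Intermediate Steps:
V(l, I) = 0
j = -1/13 (j = -9/((1*3 + 1) + 113) = -9/((3 + 1) + 113) = -9/(4 + 113) = -9/117 = -9*1/117 = -1/13 ≈ -0.076923)
-36 + V(-12, -12)*j = -36 + 0*(-1/13) = -36 + 0 = -36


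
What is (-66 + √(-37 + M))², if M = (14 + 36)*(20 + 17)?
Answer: 6169 - 924*√37 ≈ 548.53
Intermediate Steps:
M = 1850 (M = 50*37 = 1850)
(-66 + √(-37 + M))² = (-66 + √(-37 + 1850))² = (-66 + √1813)² = (-66 + 7*√37)²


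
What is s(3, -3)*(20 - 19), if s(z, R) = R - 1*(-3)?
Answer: 0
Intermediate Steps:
s(z, R) = 3 + R (s(z, R) = R + 3 = 3 + R)
s(3, -3)*(20 - 19) = (3 - 3)*(20 - 19) = 0*1 = 0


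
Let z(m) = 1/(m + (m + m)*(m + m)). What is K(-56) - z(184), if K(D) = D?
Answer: -7594049/135608 ≈ -56.000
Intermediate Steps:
z(m) = 1/(m + 4*m²) (z(m) = 1/(m + (2*m)*(2*m)) = 1/(m + 4*m²))
K(-56) - z(184) = -56 - 1/(184*(1 + 4*184)) = -56 - 1/(184*(1 + 736)) = -56 - 1/(184*737) = -56 - 1*1/135608 = -56 - 1/135608 = -7594049/135608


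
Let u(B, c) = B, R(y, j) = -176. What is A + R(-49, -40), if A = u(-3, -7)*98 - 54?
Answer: -524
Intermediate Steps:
A = -348 (A = -3*98 - 54 = -294 - 54 = -348)
A + R(-49, -40) = -348 - 176 = -524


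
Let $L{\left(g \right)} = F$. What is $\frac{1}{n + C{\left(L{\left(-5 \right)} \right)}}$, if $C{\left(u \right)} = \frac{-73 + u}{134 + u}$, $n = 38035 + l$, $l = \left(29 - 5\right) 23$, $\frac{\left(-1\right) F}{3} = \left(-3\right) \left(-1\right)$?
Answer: $\frac{125}{4823293} \approx 2.5916 \cdot 10^{-5}$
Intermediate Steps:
$F = -9$ ($F = - 3 \left(\left(-3\right) \left(-1\right)\right) = \left(-3\right) 3 = -9$)
$L{\left(g \right)} = -9$
$l = 552$ ($l = 24 \cdot 23 = 552$)
$n = 38587$ ($n = 38035 + 552 = 38587$)
$C{\left(u \right)} = \frac{-73 + u}{134 + u}$
$\frac{1}{n + C{\left(L{\left(-5 \right)} \right)}} = \frac{1}{38587 + \frac{-73 - 9}{134 - 9}} = \frac{1}{38587 + \frac{1}{125} \left(-82\right)} = \frac{1}{38587 - \frac{82}{125}} = \frac{1}{\frac{4823293}{125}} = \frac{125}{4823293}$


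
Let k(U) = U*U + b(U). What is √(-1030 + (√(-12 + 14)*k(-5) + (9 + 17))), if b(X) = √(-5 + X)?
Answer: √(-1004 + √2*(25 + I*√10)) ≈ 0.07185 + 31.123*I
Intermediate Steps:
k(U) = U² + √(-5 + U) (k(U) = U*U + √(-5 + U) = U² + √(-5 + U))
√(-1030 + (√(-12 + 14)*k(-5) + (9 + 17))) = √(-1030 + (√(-12 + 14)*((-5)² + √(-5 - 5)) + (9 + 17))) = √(-1030 + (√2*(25 + √(-10)) + 26)) = √(-1030 + (√2*(25 + I*√10) + 26)) = √(-1030 + (26 + √2*(25 + I*√10))) = √(-1004 + √2*(25 + I*√10))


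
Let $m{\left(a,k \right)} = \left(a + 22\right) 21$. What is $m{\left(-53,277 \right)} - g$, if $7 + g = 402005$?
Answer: $-402649$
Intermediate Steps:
$g = 401998$ ($g = -7 + 402005 = 401998$)
$m{\left(a,k \right)} = 462 + 21 a$ ($m{\left(a,k \right)} = \left(22 + a\right) 21 = 462 + 21 a$)
$m{\left(-53,277 \right)} - g = \left(462 + 21 \left(-53\right)\right) - 401998 = \left(462 - 1113\right) - 401998 = -651 - 401998 = -402649$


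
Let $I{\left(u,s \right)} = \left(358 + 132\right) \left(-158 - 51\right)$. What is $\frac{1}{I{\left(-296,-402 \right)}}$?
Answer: $- \frac{1}{102410} \approx -9.7647 \cdot 10^{-6}$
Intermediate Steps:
$I{\left(u,s \right)} = -102410$ ($I{\left(u,s \right)} = 490 \left(-209\right) = -102410$)
$\frac{1}{I{\left(-296,-402 \right)}} = \frac{1}{-102410} = - \frac{1}{102410}$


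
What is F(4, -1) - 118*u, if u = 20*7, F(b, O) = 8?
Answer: -16512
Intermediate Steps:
u = 140
F(4, -1) - 118*u = 8 - 118*140 = 8 - 16520 = -16512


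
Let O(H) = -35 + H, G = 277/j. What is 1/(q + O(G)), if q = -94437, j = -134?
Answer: -134/12659525 ≈ -1.0585e-5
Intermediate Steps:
G = -277/134 (G = 277/(-134) = 277*(-1/134) = -277/134 ≈ -2.0672)
1/(q + O(G)) = 1/(-94437 + (-35 - 277/134)) = 1/(-94437 - 4967/134) = 1/(-12659525/134) = -134/12659525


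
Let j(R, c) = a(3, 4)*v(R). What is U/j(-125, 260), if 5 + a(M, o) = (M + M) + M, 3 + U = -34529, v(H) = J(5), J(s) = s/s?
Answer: -8633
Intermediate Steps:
J(s) = 1
v(H) = 1
U = -34532 (U = -3 - 34529 = -34532)
a(M, o) = -5 + 3*M (a(M, o) = -5 + ((M + M) + M) = -5 + (2*M + M) = -5 + 3*M)
j(R, c) = 4 (j(R, c) = (-5 + 3*3)*1 = (-5 + 9)*1 = 4*1 = 4)
U/j(-125, 260) = -34532/4 = -34532*¼ = -8633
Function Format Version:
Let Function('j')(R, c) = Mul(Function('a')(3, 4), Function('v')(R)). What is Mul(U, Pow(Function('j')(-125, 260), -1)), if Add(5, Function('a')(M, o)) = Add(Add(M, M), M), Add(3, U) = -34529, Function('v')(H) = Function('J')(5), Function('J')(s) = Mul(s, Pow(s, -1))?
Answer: -8633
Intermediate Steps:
Function('J')(s) = 1
Function('v')(H) = 1
U = -34532 (U = Add(-3, -34529) = -34532)
Function('a')(M, o) = Add(-5, Mul(3, M)) (Function('a')(M, o) = Add(-5, Add(Add(M, M), M)) = Add(-5, Add(Mul(2, M), M)) = Add(-5, Mul(3, M)))
Function('j')(R, c) = 4 (Function('j')(R, c) = Mul(Add(-5, Mul(3, 3)), 1) = Mul(Add(-5, 9), 1) = Mul(4, 1) = 4)
Mul(U, Pow(Function('j')(-125, 260), -1)) = Mul(-34532, Pow(4, -1)) = Mul(-34532, Rational(1, 4)) = -8633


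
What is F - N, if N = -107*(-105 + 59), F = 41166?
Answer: 36244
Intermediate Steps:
N = 4922 (N = -107*(-46) = 4922)
F - N = 41166 - 1*4922 = 41166 - 4922 = 36244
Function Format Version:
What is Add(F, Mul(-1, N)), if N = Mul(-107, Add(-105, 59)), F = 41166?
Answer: 36244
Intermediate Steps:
N = 4922 (N = Mul(-107, -46) = 4922)
Add(F, Mul(-1, N)) = Add(41166, Mul(-1, 4922)) = Add(41166, -4922) = 36244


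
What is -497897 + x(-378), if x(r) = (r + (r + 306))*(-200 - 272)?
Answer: -285497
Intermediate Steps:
x(r) = -144432 - 944*r (x(r) = (r + (306 + r))*(-472) = (306 + 2*r)*(-472) = -144432 - 944*r)
-497897 + x(-378) = -497897 + (-144432 - 944*(-378)) = -497897 + (-144432 + 356832) = -497897 + 212400 = -285497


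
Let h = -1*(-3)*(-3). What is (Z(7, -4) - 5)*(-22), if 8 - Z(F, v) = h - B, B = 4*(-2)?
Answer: -88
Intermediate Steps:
h = -9 (h = 3*(-3) = -9)
B = -8
Z(F, v) = 9 (Z(F, v) = 8 - (-9 - 1*(-8)) = 8 - (-9 + 8) = 8 - 1*(-1) = 8 + 1 = 9)
(Z(7, -4) - 5)*(-22) = (9 - 5)*(-22) = 4*(-22) = -88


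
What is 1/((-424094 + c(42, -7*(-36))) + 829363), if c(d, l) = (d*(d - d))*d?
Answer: 1/405269 ≈ 2.4675e-6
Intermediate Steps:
c(d, l) = 0 (c(d, l) = (d*0)*d = 0*d = 0)
1/((-424094 + c(42, -7*(-36))) + 829363) = 1/((-424094 + 0) + 829363) = 1/(-424094 + 829363) = 1/405269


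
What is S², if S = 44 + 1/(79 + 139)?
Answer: 92025649/47524 ≈ 1936.4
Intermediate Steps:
S = 9593/218 (S = 44 + 1/218 = 9593/218 ≈ 44.005)
S² = (9593/218)² = 92025649/47524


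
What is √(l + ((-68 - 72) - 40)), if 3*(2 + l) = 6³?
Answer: I*√110 ≈ 10.488*I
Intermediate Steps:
l = 70 (l = -2 + (⅓)*6³ = -2 + (⅓)*216 = -2 + 72 = 70)
√(l + ((-68 - 72) - 40)) = √(70 + ((-68 - 72) - 40)) = √(70 + (-140 - 40)) = √(70 - 180) = √(-110) = I*√110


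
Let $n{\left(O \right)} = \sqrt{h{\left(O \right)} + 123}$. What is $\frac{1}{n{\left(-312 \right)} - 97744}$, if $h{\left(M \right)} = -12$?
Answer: $- \frac{97744}{9553889425} - \frac{\sqrt{111}}{9553889425} \approx -1.0232 \cdot 10^{-5}$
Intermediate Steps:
$n{\left(O \right)} = \sqrt{111}$ ($n{\left(O \right)} = \sqrt{-12 + 123} = \sqrt{111}$)
$\frac{1}{n{\left(-312 \right)} - 97744} = \frac{1}{\sqrt{111} - 97744} = \frac{1}{-97744 + \sqrt{111}}$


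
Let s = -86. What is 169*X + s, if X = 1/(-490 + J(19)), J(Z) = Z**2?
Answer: -11263/129 ≈ -87.310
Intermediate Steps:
X = -1/129 (X = 1/(-490 + 19**2) = 1/(-490 + 361) = 1/(-129) = -1/129 ≈ -0.0077519)
169*X + s = 169*(-1/129) - 86 = -169/129 - 86 = -11263/129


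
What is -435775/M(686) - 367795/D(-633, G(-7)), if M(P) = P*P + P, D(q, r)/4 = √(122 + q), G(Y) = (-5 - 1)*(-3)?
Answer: -435775/471282 + 367795*I*√511/2044 ≈ -0.92466 + 4067.6*I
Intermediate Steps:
G(Y) = 18 (G(Y) = -6*(-3) = 18)
D(q, r) = 4*√(122 + q)
M(P) = P + P² (M(P) = P² + P = P + P²)
-435775/M(686) - 367795/D(-633, G(-7)) = -435775*1/(686*(1 + 686)) - 367795*1/(4*√(122 - 633)) = -435775/(686*687) - 367795*(-I*√511/2044) = -435775/471282 - 367795*(-I*√511/2044) = -435775*1/471282 - 367795*(-I*√511/2044) = -435775/471282 - (-367795)*I*√511/2044 = -435775/471282 + 367795*I*√511/2044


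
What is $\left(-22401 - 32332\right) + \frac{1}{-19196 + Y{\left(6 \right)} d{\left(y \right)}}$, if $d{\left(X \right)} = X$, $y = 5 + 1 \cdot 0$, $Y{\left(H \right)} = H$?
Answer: $- \frac{1049012679}{19166} \approx -54733.0$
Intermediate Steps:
$y = 5$ ($y = 5 + 0 = 5$)
$\left(-22401 - 32332\right) + \frac{1}{-19196 + Y{\left(6 \right)} d{\left(y \right)}} = \left(-22401 - 32332\right) + \frac{1}{-19196 + 6 \cdot 5} = -54733 + \frac{1}{-19196 + 30} = -54733 + \frac{1}{-19166} = -54733 - \frac{1}{19166} = - \frac{1049012679}{19166}$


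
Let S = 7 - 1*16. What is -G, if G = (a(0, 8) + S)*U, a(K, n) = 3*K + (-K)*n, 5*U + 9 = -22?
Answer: -279/5 ≈ -55.800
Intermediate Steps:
U = -31/5 (U = -9/5 + (⅕)*(-22) = -9/5 - 22/5 = -31/5 ≈ -6.2000)
a(K, n) = 3*K - K*n
S = -9 (S = 7 - 16 = -9)
G = 279/5 (G = (0*(3 - 1*8) - 9)*(-31/5) = (0*(3 - 8) - 9)*(-31/5) = (0*(-5) - 9)*(-31/5) = (0 - 9)*(-31/5) = -9*(-31/5) = 279/5 ≈ 55.800)
-G = -1*279/5 = -279/5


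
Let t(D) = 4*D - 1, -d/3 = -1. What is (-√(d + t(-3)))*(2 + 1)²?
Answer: -9*I*√10 ≈ -28.461*I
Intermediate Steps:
d = 3 (d = -3*(-1) = 3)
t(D) = -1 + 4*D
(-√(d + t(-3)))*(2 + 1)² = (-√(3 + (-1 + 4*(-3))))*(2 + 1)² = -√(3 + (-1 - 12))*3² = -√(3 - 13)*9 = -√(-10)*9 = -I*√10*9 = -9*I*√10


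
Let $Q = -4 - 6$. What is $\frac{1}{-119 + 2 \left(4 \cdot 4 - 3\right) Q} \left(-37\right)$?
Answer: $\frac{37}{379} \approx 0.097625$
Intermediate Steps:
$Q = -10$ ($Q = -4 - 6 = -10$)
$\frac{1}{-119 + 2 \left(4 \cdot 4 - 3\right) Q} \left(-37\right) = \frac{1}{-119 + 2 \left(4 \cdot 4 - 3\right) \left(-10\right)} \left(-37\right) = \frac{1}{-119 + 2 \left(16 - 3\right) \left(-10\right)} \left(-37\right) = \frac{1}{-119 + 2 \cdot 13 \left(-10\right)} \left(-37\right) = \frac{1}{-119 + 26 \left(-10\right)} \left(-37\right) = \frac{1}{-119 - 260} \left(-37\right) = \frac{1}{-379} \left(-37\right) = \left(- \frac{1}{379}\right) \left(-37\right) = \frac{37}{379}$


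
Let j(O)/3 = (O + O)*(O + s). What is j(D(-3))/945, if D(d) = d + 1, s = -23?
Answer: 20/63 ≈ 0.31746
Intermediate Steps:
D(d) = 1 + d
j(O) = 6*O*(-23 + O) (j(O) = 3*((O + O)*(O - 23)) = 3*((2*O)*(-23 + O)) = 3*(2*O*(-23 + O)) = 6*O*(-23 + O))
j(D(-3))/945 = (6*(1 - 3)*(-23 + (1 - 3)))/945 = (6*(-2)*(-23 - 2))*(1/945) = (6*(-2)*(-25))*(1/945) = 300*(1/945) = 20/63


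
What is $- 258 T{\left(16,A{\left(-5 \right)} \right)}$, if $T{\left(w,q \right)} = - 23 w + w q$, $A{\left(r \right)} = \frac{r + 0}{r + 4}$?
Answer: $74304$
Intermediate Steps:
$A{\left(r \right)} = \frac{r}{4 + r}$
$T{\left(w,q \right)} = - 23 w + q w$
$- 258 T{\left(16,A{\left(-5 \right)} \right)} = - 258 \cdot 16 \left(-23 - \frac{5}{4 - 5}\right) = - 258 \cdot 16 \left(-23 - \frac{5}{-1}\right) = - 258 \cdot 16 \left(-23 - -5\right) = - 258 \cdot 16 \left(-23 + 5\right) = - 258 \cdot 16 \left(-18\right) = \left(-258\right) \left(-288\right) = 74304$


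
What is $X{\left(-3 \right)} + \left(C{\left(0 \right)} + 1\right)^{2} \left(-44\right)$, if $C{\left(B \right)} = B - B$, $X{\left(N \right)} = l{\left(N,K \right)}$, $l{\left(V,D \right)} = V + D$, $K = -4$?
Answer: $-51$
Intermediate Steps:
$l{\left(V,D \right)} = D + V$
$X{\left(N \right)} = -4 + N$
$C{\left(B \right)} = 0$
$X{\left(-3 \right)} + \left(C{\left(0 \right)} + 1\right)^{2} \left(-44\right) = \left(-4 - 3\right) + \left(0 + 1\right)^{2} \left(-44\right) = -7 + 1^{2} \left(-44\right) = -7 + 1 \left(-44\right) = -7 - 44 = -51$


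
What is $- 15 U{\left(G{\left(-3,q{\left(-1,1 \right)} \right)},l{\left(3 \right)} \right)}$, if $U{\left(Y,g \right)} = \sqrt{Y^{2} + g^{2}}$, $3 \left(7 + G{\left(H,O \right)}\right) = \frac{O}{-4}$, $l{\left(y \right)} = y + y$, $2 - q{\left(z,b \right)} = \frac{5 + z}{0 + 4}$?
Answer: $- \frac{5 \sqrt{12409}}{4} \approx -139.24$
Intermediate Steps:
$q{\left(z,b \right)} = \frac{3}{4} - \frac{z}{4}$ ($q{\left(z,b \right)} = 2 - \frac{5 + z}{0 + 4} = 2 - \frac{5 + z}{4} = 2 - \left(5 + z\right) \frac{1}{4} = 2 - \left(\frac{5}{4} + \frac{z}{4}\right) = \frac{3}{4} - \frac{z}{4}$)
$l{\left(y \right)} = 2 y$
$G{\left(H,O \right)} = -7 - \frac{O}{12}$ ($G{\left(H,O \right)} = -7 + \frac{O \frac{1}{-4}}{3} = -7 + \frac{O \left(- \frac{1}{4}\right)}{3} = -7 + \frac{\left(- \frac{1}{4}\right) O}{3} = -7 - \frac{O}{12}$)
$- 15 U{\left(G{\left(-3,q{\left(-1,1 \right)} \right)},l{\left(3 \right)} \right)} = - 15 \sqrt{\left(-7 - \frac{\frac{3}{4} - - \frac{1}{4}}{12}\right)^{2} + \left(2 \cdot 3\right)^{2}} = - 15 \sqrt{\left(-7 - \frac{\frac{3}{4} + \frac{1}{4}}{12}\right)^{2} + 6^{2}} = - 15 \sqrt{\left(-7 - \frac{1}{12}\right)^{2} + 36} = - 15 \sqrt{\left(- \frac{85}{12}\right)^{2} + 36} = - 15 \sqrt{\frac{7225}{144} + 36} = - 15 \sqrt{\frac{12409}{144}} = - 15 \frac{\sqrt{12409}}{12} = - \frac{5 \sqrt{12409}}{4}$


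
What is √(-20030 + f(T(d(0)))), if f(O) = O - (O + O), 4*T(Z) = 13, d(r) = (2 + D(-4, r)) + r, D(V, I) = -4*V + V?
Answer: I*√80133/2 ≈ 141.54*I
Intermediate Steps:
D(V, I) = -3*V
d(r) = 14 + r (d(r) = (2 - 3*(-4)) + r = (2 + 12) + r = 14 + r)
T(Z) = 13/4 (T(Z) = (¼)*13 = 13/4)
f(O) = -O (f(O) = O - 2*O = -O)
√(-20030 + f(T(d(0)))) = √(-20030 - 1*13/4) = √(-20030 - 13/4) = √(-80133/4) = I*√80133/2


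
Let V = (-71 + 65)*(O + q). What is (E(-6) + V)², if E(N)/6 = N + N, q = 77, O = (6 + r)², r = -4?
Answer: 311364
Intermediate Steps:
O = 4 (O = (6 - 4)² = 2² = 4)
V = -486 (V = (-71 + 65)*(4 + 77) = -6*81 = -486)
E(N) = 12*N (E(N) = 6*(N + N) = 6*(2*N) = 12*N)
(E(-6) + V)² = (12*(-6) - 486)² = (-72 - 486)² = (-558)² = 311364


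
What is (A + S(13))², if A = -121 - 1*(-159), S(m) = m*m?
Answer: 42849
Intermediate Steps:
S(m) = m²
A = 38 (A = -121 + 159 = 38)
(A + S(13))² = (38 + 13²)² = (38 + 169)² = 207² = 42849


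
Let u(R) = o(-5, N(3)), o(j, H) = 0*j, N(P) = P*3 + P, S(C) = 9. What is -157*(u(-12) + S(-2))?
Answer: -1413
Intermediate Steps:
N(P) = 4*P (N(P) = 3*P + P = 4*P)
o(j, H) = 0
u(R) = 0
-157*(u(-12) + S(-2)) = -157*(0 + 9) = -157*9 = -1413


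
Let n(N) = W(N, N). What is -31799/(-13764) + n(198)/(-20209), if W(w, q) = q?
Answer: 639900719/278156676 ≈ 2.3005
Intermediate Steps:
n(N) = N
-31799/(-13764) + n(198)/(-20209) = -31799/(-13764) + 198/(-20209) = -31799*(-1/13764) + 198*(-1/20209) = 31799/13764 - 198/20209 = 639900719/278156676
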